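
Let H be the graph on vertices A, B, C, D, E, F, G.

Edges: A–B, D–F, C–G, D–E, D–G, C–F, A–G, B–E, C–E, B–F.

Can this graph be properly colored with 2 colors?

No

The cycle C-E-B-A-G-C has odd length 5, so it cannot be 2-colored; at least 3 colors are needed.
So 2 colors are not enough.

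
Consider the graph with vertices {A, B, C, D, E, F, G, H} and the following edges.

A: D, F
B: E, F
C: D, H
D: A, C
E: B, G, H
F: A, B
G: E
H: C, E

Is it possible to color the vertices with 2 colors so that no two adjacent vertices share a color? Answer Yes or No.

The cycle F-B-E-H-C-D-A-F has odd length 7, so it cannot be 2-colored; at least 3 colors are needed.
So 2 colors are not enough.

No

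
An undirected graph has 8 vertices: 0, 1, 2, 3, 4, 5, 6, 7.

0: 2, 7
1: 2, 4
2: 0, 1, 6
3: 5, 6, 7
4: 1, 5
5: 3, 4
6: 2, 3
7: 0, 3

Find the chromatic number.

The cycle 6-3-7-0-2-6 has odd length 5, so it cannot be 2-colored; at least 3 colors are needed.
One proper 3-coloring: 0=c, 1=b, 2=a, 3=a, 4=a, 5=b, 6=b, 7=b. Every edge joins two different colors.

3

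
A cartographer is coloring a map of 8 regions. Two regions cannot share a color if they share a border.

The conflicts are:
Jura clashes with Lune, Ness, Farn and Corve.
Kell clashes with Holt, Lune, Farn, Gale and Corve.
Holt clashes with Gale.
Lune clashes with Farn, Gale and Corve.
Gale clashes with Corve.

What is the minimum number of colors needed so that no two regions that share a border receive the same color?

Kell, Lune, Gale, Corve all conflict with each other, so at least 4 colors are needed.
4 colors suffice: color 1 → {Jura, Kell}; color 2 → {Holt, Lune, Ness}; color 3 → {Farn, Gale}; color 4 → {Corve}. Every pair that conflicts lands in different colors.

4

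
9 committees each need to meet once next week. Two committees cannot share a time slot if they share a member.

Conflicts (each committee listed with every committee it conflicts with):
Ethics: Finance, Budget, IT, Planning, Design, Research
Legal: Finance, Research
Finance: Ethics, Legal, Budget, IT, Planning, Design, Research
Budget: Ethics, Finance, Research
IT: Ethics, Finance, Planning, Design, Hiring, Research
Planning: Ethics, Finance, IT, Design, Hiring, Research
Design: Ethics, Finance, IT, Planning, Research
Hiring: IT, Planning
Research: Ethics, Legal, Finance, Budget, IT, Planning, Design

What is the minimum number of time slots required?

6

Ethics, Finance, IT, Planning, Design, Research all conflict with each other, so at least 6 time slots are needed.
6 time slots suffice: time slot 1 → {Finance, Hiring}; time slot 2 → {Research}; time slot 3 → {Legal, Budget, Planning}; time slot 4 → {Ethics}; time slot 5 → {IT}; time slot 6 → {Design}. No two conflicting committees share a time slot.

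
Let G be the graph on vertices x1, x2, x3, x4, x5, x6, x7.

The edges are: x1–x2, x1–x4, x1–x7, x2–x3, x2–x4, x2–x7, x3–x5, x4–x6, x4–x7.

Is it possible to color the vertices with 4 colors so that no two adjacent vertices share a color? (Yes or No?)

The chromatic number is 4. x1, x2, x4, x7 are mutually adjacent (a clique of size 4), so at least 4 colors are needed.
4 colors suffice: color red → {x2, x5, x6}; color blue → {x3, x4}; color green → {x7}; color yellow → {x1}.
That is already a proper 4-coloring.

Yes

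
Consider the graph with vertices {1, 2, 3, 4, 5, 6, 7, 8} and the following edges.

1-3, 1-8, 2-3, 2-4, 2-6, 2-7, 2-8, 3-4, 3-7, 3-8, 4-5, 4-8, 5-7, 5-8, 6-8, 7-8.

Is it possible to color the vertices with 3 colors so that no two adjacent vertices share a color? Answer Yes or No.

2, 3, 4, 8 are mutually adjacent (a clique of size 4), so at least 4 colors are needed.
So 3 colors are not enough.

No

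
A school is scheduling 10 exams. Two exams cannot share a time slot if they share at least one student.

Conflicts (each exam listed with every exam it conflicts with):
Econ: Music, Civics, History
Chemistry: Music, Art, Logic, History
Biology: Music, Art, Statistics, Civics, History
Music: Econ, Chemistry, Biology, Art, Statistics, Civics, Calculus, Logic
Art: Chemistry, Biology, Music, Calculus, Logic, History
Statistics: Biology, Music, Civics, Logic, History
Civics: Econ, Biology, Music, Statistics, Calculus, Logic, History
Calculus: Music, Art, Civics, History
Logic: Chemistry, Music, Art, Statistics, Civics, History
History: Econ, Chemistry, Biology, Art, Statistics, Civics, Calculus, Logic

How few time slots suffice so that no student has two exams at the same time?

4

Statistics, Civics, Logic, History pairwise conflict, so at least 4 time slots are needed.
4 time slots suffice: Econ=3, Chemistry=4, Biology=3, Music=1, Art=2, Statistics=4, Civics=2, Calculus=3, Logic=3, History=1. No two conflicting exams share a time slot.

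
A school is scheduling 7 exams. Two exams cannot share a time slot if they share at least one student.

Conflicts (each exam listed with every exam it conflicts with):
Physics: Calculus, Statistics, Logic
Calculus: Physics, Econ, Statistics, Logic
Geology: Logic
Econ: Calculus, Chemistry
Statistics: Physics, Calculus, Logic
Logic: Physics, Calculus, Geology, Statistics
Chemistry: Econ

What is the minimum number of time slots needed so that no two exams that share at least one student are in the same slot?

4

Physics, Calculus, Statistics, Logic all conflict with each other, so at least 4 time slots are needed.
4 time slots suffice: time slot 1 → {Econ, Logic}; time slot 2 → {Calculus, Geology, Chemistry}; time slot 3 → {Physics}; time slot 4 → {Statistics}. No two conflicting exams share a time slot.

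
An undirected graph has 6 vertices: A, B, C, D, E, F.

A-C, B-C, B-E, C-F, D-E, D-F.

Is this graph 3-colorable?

The chromatic number is 3. The cycle E-B-C-F-D-E has odd length 5, so it cannot be 2-colored; at least 3 colors are needed.
3 colors suffice: color 1 → {C, E}; color 2 → {A, B, F}; color 3 → {D}.
That is already a proper 3-coloring.

Yes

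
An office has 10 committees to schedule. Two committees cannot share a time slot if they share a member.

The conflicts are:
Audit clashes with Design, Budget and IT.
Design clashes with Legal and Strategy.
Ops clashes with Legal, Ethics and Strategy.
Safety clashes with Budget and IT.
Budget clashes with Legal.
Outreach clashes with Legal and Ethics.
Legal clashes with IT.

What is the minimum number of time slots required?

Design and Legal conflict, so at least 2 time slots are needed.
2 time slots suffice: time slot 1 → {Audit, Safety, Legal, Ethics, Strategy}; time slot 2 → {Design, Ops, Budget, Outreach, IT}. Each listed conflict is separated.

2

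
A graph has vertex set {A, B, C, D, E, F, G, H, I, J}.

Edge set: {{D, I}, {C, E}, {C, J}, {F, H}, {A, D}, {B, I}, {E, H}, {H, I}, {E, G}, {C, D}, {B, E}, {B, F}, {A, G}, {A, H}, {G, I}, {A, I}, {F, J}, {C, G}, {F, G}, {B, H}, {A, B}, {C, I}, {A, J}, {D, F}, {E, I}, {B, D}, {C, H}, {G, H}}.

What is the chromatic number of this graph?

C, E, G, H, I are pairwise adjacent (a clique of size 5), so at least 5 colors are needed.
A valid assignment using 5 colors: A=yellow, B=green, C=yellow, D=red, E=purple, F=blue, G=green, H=red, I=blue, J=red. Every edge joins two different colors.

5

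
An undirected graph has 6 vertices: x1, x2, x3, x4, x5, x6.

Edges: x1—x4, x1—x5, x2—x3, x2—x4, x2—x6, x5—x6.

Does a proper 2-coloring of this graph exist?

The cycle x5-x1-x4-x2-x6-x5 has odd length 5, so it cannot be 2-colored; at least 3 colors are needed.
So 2 colors are not enough.

No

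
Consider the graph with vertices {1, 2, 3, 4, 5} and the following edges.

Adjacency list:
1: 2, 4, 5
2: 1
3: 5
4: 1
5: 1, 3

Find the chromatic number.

1 and 5 are adjacent, so at least 2 colors are needed.
2 colors suffice: color red → {1, 3}; color blue → {2, 4, 5}. Every edge joins two different colors.

2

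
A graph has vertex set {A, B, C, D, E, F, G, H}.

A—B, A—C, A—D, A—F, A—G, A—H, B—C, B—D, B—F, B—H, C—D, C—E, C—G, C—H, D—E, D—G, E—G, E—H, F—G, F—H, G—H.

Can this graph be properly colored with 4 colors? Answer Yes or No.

Yes

The chromatic number is 4. A, C, D, G are pairwise adjacent (a clique of size 4), so at least 4 colors are needed.
One proper 4-coloring: A=1, B=2, C=3, D=4, E=1, F=3, G=2, H=4.
That is already a proper 4-coloring.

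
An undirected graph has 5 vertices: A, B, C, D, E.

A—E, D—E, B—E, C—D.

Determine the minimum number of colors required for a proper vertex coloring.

B and E are adjacent, so at least 2 colors are needed.
One proper 2-coloring: A=2, B=2, C=1, D=2, E=1. No two adjacent vertices share a color.

2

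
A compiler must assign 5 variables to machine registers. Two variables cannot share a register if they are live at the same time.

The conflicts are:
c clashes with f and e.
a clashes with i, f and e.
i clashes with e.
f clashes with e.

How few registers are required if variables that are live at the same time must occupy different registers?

a, f, e are mutually in conflict, so at least 3 registers are needed.
3 registers suffice: c=3, a=3, i=2, f=2, e=1. Each listed conflict is separated.

3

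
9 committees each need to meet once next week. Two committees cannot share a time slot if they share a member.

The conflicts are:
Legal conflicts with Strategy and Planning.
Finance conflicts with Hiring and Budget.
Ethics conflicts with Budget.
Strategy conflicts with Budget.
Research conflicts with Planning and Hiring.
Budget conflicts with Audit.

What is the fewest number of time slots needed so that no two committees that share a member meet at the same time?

3

The cycle Budget-Finance-Hiring-Research-Planning-Legal-Strategy-Budget has odd length 7, so it cannot be 2-colored; at least 3 time slots are needed.
3 time slots suffice: time slot 1 → {Legal, Research, Budget}; time slot 2 → {Finance, Ethics, Strategy, Planning, Audit}; time slot 3 → {Hiring}. Every pair that conflicts lands in different time slots.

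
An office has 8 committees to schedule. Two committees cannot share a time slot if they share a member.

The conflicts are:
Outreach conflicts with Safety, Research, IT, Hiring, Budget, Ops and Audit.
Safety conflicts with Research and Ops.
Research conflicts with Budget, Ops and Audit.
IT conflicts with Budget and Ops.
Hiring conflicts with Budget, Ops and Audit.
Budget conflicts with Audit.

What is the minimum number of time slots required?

4

Outreach, Hiring, Budget, Audit are mutually in conflict, so at least 4 time slots are needed.
4 time slots suffice: time slot 1 → {Outreach}; time slot 2 → {Budget, Ops}; time slot 3 → {Research, IT, Hiring}; time slot 4 → {Safety, Audit}. Each listed conflict is separated.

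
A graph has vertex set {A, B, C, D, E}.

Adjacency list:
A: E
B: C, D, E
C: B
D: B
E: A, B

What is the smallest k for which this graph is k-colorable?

B and D are adjacent, so at least 2 colors are needed.
2 colors suffice: color 1 → {A, B}; color 2 → {C, D, E}. Every edge joins two different colors.

2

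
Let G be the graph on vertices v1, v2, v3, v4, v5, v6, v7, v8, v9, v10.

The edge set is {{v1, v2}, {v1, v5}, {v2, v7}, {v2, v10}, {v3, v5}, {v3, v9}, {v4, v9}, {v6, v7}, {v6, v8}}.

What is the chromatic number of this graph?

v4 and v9 are adjacent, so at least 2 colors are needed.
2 colors suffice: color 1 → {v2, v5, v6, v9}; color 2 → {v1, v3, v4, v7, v8, v10}. Each edge has distinct colors on its endpoints.

2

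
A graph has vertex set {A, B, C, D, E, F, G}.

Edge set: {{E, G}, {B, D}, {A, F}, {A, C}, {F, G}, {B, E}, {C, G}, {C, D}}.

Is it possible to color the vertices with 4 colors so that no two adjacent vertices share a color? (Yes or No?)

Yes

The chromatic number is 3. The cycle B-E-G-C-D-B has odd length 5, so it cannot be 2-colored; at least 3 colors are needed.
3 colors suffice: color 1 → {A, D, G}; color 2 → {C, E, F}; color 3 → {B}.
Since 4 ≥ 3, a proper 4-coloring certainly exists.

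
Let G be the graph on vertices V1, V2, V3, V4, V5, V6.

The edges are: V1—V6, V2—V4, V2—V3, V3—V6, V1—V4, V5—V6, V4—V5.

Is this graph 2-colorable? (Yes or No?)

The cycle V5-V4-V2-V3-V6-V5 has odd length 5, so it cannot be 2-colored; at least 3 colors are needed.
So 2 colors are not enough.

No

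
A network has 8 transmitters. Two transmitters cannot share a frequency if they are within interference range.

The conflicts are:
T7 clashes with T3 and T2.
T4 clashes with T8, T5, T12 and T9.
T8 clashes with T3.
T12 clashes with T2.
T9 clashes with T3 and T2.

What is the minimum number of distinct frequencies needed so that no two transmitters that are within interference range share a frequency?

2

T7 and T3 conflict, so at least 2 frequencies are needed.
2 frequencies suffice: frequency 1 → {T4, T3, T2}; frequency 2 → {T7, T8, T5, T12, T9}. Every pair that conflicts lands in different frequencies.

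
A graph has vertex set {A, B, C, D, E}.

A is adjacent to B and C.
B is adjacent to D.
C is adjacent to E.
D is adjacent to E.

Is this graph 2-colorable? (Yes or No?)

The cycle B-D-E-C-A-B has odd length 5, so it cannot be 2-colored; at least 3 colors are needed.
So 2 colors are not enough.

No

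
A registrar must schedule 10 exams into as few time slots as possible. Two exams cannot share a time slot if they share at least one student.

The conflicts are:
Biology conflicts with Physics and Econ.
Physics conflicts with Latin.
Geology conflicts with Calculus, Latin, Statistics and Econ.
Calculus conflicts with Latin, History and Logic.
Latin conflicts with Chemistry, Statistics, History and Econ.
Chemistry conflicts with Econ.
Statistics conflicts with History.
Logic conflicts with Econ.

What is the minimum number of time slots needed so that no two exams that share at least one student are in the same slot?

3

Geology, Calculus, Latin are mutually in conflict, so at least 3 time slots are needed.
3 time slots suffice: time slot 1 → {Biology, Latin, Logic}; time slot 2 → {Physics, Calculus, Statistics, Econ}; time slot 3 → {Geology, Chemistry, History}. No two conflicting exams share a time slot.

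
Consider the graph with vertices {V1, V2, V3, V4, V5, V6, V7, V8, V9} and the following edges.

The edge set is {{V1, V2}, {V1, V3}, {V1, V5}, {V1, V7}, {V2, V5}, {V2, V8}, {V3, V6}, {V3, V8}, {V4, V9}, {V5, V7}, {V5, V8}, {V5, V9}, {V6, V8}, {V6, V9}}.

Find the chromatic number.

V3, V6, V8 are pairwise adjacent, so at least 3 colors are needed.
A valid assignment using 3 colors: V1=B, V2=G, V3=R, V4=R, V5=R, V6=G, V7=G, V8=B, V9=B. Each edge has distinct colors on its endpoints.

3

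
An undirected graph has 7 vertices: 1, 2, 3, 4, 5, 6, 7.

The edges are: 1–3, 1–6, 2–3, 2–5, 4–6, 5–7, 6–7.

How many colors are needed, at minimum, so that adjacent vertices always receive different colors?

2

6 and 7 are adjacent, so at least 2 colors are needed.
2 colors suffice: color red → {3, 5, 6}; color blue → {1, 2, 4, 7}. No two adjacent vertices share a color.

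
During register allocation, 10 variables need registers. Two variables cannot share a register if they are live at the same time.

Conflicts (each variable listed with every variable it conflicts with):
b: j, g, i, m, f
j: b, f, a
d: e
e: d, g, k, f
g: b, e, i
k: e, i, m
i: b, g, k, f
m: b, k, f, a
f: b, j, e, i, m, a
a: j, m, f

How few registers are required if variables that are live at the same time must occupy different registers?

b, g, i all conflict with each other, so at least 3 registers are needed.
3 registers suffice: register 1 → {d, g, k, f}; register 2 → {b, e, a}; register 3 → {j, i, m}. Each listed conflict is separated.

3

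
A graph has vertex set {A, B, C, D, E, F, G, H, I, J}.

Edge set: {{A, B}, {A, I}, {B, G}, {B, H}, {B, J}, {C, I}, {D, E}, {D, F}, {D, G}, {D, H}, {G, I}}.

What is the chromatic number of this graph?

2

D and H are adjacent, so at least 2 colors are needed.
2 colors suffice: color 1 → {B, D, I}; color 2 → {A, C, E, F, G, H, J}. No two adjacent vertices share a color.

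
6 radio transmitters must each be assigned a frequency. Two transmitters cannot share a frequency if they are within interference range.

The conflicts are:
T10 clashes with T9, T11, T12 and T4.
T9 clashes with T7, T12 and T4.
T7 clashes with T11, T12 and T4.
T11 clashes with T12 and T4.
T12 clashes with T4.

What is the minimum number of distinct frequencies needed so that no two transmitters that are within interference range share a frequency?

4

T10, T11, T12, T4 pairwise conflict, so at least 4 frequencies are needed.
4 frequencies suffice: frequency 1 → {T12}; frequency 2 → {T4}; frequency 3 → {T9, T11}; frequency 4 → {T10, T7}. Each listed conflict is separated.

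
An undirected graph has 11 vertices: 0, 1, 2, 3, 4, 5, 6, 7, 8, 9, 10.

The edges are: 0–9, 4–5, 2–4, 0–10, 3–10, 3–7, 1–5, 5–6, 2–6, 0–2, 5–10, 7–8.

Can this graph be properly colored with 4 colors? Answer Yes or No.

The chromatic number is 3. The cycle 2-6-5-10-0-2 has odd length 5, so it cannot be 2-colored; at least 3 colors are needed.
3 colors suffice: 0=red, 1=blue, 2=blue, 3=green, 4=green, 5=red, 6=green, 7=red, 8=blue, 9=blue, 10=blue.
Since 4 ≥ 3, a proper 4-coloring certainly exists.

Yes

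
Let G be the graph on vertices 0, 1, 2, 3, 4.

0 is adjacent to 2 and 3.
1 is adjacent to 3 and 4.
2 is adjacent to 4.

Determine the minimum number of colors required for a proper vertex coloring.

3

The cycle 4-2-0-3-1-4 has odd length 5, so it cannot be 2-colored; at least 3 colors are needed.
A valid assignment using 3 colors: 0=a, 1=a, 2=b, 3=b, 4=c. Each edge has distinct colors on its endpoints.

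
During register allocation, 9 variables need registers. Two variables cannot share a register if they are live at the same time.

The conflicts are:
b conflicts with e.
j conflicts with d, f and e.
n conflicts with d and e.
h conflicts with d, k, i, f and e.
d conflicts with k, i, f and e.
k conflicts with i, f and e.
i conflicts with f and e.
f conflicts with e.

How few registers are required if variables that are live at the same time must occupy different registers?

6

h, d, k, i, f, e are mutually in conflict, so at least 6 registers are needed.
6 registers suffice: register 1 → {e}; register 2 → {b, d}; register 3 → {n, f}; register 4 → {j, i}; register 5 → {k}; register 6 → {h}. Every pair that conflicts lands in different registers.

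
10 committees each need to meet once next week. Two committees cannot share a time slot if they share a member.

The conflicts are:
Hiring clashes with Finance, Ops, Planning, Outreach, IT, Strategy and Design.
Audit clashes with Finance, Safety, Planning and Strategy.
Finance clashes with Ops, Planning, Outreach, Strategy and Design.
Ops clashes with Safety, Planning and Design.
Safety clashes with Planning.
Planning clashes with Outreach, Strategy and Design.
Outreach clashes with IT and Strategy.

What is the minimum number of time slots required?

5

Hiring, Finance, Planning, Outreach, Strategy pairwise conflict, so at least 5 time slots are needed.
5 time slots suffice: Hiring=3, Audit=3, Finance=2, Ops=4, Safety=2, Planning=1, Outreach=5, IT=1, Strategy=4, Design=5. Every pair that conflicts lands in different time slots.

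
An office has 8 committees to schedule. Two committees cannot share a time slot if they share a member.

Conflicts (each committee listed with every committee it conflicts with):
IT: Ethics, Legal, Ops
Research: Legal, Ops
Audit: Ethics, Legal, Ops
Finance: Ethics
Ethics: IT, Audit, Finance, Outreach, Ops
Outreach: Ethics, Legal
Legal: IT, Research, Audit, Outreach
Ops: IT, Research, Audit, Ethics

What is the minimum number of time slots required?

Audit, Ethics, Ops all conflict with each other, so at least 3 time slots are needed.
3 time slots suffice: time slot 1 → {Ethics, Legal}; time slot 2 → {Finance, Outreach, Ops}; time slot 3 → {IT, Research, Audit}. Each listed conflict is separated.

3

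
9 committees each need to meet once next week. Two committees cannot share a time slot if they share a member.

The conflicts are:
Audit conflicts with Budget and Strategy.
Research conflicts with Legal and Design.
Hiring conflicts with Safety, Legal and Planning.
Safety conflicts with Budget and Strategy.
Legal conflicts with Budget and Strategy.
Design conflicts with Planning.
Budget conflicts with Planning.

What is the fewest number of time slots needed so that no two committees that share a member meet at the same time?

The cycle Legal-Budget-Planning-Design-Research-Legal has odd length 5, so it cannot be 2-colored; at least 3 time slots are needed.
3 time slots suffice: time slot 1 → {Audit, Safety, Legal, Planning}; time slot 2 → {Research, Hiring, Budget, Strategy}; time slot 3 → {Design}. No two conflicting committees share a time slot.

3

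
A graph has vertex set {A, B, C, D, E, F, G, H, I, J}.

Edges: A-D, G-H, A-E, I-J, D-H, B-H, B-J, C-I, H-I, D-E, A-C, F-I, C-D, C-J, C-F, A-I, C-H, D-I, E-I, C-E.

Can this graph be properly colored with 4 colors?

No

A, C, D, E, I form a clique, so at least 5 colors are needed.
So 4 colors are not enough.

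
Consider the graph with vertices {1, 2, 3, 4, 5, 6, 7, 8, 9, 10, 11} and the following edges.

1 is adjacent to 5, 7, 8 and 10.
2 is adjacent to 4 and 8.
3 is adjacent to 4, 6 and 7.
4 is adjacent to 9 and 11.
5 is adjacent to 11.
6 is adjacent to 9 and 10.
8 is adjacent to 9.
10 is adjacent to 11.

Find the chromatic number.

3

The cycle 3-4-11-10-6-3 has odd length 5, so it cannot be 2-colored; at least 3 colors are needed.
A valid assignment using 3 colors: 1=a, 2=c, 3=b, 4=a, 5=c, 6=a, 7=c, 8=b, 9=c, 10=c, 11=b. No two adjacent vertices share a color.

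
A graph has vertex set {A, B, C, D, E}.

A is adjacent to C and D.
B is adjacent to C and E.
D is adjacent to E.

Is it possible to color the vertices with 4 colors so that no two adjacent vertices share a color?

Yes

The chromatic number is 3. The cycle E-D-A-C-B-E has odd length 5, so it cannot be 2-colored; at least 3 colors are needed.
A valid assignment using 3 colors: A=1, B=1, C=2, D=2, E=3.
Since 4 ≥ 3, a proper 4-coloring certainly exists.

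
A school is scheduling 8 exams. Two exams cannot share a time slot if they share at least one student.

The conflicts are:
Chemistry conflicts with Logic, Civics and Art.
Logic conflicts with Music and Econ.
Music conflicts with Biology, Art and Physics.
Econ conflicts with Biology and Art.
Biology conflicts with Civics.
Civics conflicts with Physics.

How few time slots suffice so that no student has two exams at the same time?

3

The cycle Music-Logic-Chemistry-Civics-Physics-Music has odd length 5, so it cannot be 2-colored; at least 3 time slots are needed.
3 time slots suffice: time slot 1 → {Chemistry, Music, Econ}; time slot 2 → {Logic, Civics, Art}; time slot 3 → {Biology, Physics}. Every pair that conflicts lands in different time slots.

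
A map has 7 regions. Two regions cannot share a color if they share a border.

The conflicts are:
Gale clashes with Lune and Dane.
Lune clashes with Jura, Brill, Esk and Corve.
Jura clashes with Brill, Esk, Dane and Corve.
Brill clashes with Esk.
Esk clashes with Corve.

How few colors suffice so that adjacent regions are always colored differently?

Lune, Jura, Esk, Corve all conflict with each other, so at least 4 colors are needed.
4 colors suffice: color 1 → {Lune, Dane}; color 2 → {Gale, Jura}; color 3 → {Esk}; color 4 → {Brill, Corve}. No two conflicting regions share a color.

4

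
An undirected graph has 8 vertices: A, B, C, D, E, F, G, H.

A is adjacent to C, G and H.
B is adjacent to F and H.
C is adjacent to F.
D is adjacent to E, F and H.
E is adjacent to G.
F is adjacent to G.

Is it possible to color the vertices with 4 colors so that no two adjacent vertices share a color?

Yes

The chromatic number is 3. The cycle F-D-H-A-G-F has odd length 5, so it cannot be 2-colored; at least 3 colors are needed.
A valid assignment using 3 colors: A=3, B=2, C=2, D=2, E=1, F=1, G=2, H=1.
Since 4 ≥ 3, a proper 4-coloring certainly exists.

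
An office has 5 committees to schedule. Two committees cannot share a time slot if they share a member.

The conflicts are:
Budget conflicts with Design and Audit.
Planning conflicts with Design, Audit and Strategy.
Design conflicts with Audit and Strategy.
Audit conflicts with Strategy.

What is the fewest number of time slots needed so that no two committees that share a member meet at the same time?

4

Planning, Design, Audit, Strategy are mutually in conflict, so at least 4 time slots are needed.
4 time slots suffice: Budget=3, Planning=3, Design=2, Audit=1, Strategy=4. No two conflicting committees share a time slot.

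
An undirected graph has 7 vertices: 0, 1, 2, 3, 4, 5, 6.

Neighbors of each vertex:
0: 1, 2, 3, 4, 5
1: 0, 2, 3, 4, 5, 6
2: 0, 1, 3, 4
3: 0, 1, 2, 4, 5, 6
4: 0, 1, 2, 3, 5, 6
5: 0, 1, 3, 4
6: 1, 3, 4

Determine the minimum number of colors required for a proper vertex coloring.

0, 1, 2, 3, 4 form a clique, so at least 5 colors are needed.
One proper 5-coloring: 0=d, 1=a, 2=e, 3=c, 4=b, 5=e, 6=d. No two adjacent vertices share a color.

5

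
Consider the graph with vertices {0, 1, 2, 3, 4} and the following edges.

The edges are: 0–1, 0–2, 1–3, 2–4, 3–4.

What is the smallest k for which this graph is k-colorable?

The cycle 3-4-2-0-1-3 has odd length 5, so it cannot be 2-colored; at least 3 colors are needed.
3 colors suffice: color red → {2, 3}; color blue → {0, 4}; color green → {1}. Every edge joins two different colors.

3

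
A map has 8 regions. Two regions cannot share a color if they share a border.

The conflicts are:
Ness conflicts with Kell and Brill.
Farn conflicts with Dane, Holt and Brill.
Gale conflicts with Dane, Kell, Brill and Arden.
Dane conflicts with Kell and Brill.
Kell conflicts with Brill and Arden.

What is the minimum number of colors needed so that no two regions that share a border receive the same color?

Gale, Dane, Kell, Brill pairwise conflict, so at least 4 colors are needed.
One proper 4-coloring: Ness=3, Farn=2, Gale=4, Dane=3, Holt=1, Kell=2, Brill=1, Arden=1. Every pair that conflicts lands in different colors.

4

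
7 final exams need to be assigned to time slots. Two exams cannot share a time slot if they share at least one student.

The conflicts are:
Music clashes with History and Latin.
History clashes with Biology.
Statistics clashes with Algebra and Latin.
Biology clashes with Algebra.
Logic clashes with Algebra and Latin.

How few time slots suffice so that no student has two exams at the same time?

2

Logic and Latin conflict, so at least 2 time slots are needed.
2 time slots suffice: time slot 1 → {History, Algebra, Latin}; time slot 2 → {Music, Statistics, Biology, Logic}. No two conflicting exams share a time slot.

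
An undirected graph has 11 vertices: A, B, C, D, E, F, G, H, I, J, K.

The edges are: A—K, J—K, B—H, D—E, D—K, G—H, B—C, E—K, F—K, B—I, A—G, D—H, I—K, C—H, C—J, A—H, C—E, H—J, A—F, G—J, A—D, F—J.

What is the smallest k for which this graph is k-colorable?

G, H, J form a triangle, so at least 3 colors are needed.
3 colors suffice: color red → {H, K}; color blue → {A, B, E, J}; color green → {C, D, F, G, I}. Each edge has distinct colors on its endpoints.

3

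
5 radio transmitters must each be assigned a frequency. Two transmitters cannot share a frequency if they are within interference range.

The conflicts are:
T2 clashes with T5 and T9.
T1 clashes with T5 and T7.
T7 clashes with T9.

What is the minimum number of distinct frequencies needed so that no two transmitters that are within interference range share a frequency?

The cycle T2-T9-T7-T1-T5-T2 has odd length 5, so it cannot be 2-colored; at least 3 frequencies are needed.
3 frequencies suffice: frequency 1 → {T2, T7}; frequency 2 → {T1, T9}; frequency 3 → {T5}. No two conflicting transmitters share a frequency.

3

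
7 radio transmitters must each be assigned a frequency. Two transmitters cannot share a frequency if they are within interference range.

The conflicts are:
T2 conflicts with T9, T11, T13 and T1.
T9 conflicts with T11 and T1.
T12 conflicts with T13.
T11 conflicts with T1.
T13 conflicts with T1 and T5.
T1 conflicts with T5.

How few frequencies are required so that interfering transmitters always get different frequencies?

T2, T9, T11, T1 pairwise conflict, so at least 4 frequencies are needed.
4 frequencies suffice: frequency 1 → {T12, T1}; frequency 2 → {T11, T13}; frequency 3 → {T2, T5}; frequency 4 → {T9}. Every pair that conflicts lands in different frequencies.

4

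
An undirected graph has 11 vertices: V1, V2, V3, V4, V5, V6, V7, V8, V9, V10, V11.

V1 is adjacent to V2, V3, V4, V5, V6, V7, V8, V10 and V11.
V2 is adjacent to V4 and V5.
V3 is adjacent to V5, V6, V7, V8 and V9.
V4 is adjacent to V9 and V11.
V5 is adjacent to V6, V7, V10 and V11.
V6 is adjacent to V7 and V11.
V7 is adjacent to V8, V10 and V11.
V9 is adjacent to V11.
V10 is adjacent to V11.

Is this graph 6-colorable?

The chromatic number is 5. V1, V5, V7, V10, V11 are mutually adjacent (a clique of size 5), so at least 5 colors are needed.
5 colors suffice: color 1 → {V1, V9}; color 2 → {V4, V5, V8}; color 3 → {V2, V7}; color 4 → {V3, V11}; color 5 → {V6, V10}.
Since 6 ≥ 5, a proper 6-coloring certainly exists.

Yes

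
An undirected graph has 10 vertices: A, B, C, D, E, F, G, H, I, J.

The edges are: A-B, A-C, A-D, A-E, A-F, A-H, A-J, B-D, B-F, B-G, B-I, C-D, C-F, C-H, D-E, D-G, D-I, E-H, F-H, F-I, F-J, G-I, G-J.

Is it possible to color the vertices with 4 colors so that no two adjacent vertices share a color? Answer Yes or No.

Yes

The chromatic number is 4. B, D, G, I form a clique, so at least 4 colors are needed.
One proper 4-coloring: A=1, B=3, C=4, D=2, E=4, F=2, G=4, H=3, I=1, J=3.
That is already a proper 4-coloring.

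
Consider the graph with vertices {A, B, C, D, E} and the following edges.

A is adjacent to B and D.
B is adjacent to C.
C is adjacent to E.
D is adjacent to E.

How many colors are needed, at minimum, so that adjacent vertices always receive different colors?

The cycle A-B-C-E-D-A has odd length 5, so it cannot be 2-colored; at least 3 colors are needed.
3 colors suffice: color 1 → {A, C}; color 2 → {B, D}; color 3 → {E}. No two adjacent vertices share a color.

3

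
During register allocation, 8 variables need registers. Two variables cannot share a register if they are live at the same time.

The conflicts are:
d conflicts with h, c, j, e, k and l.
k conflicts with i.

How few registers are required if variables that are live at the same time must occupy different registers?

2

d and h conflict, so at least 2 registers are needed.
2 registers suffice: register 1 → {d, i}; register 2 → {h, c, j, e, k, l}. Every pair that conflicts lands in different registers.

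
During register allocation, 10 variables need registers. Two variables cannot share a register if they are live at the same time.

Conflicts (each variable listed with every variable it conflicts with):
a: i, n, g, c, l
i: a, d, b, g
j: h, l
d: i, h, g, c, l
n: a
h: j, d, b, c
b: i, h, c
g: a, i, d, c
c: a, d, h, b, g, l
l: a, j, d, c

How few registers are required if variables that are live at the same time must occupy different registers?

h, b, c pairwise conflict, so at least 3 registers are needed.
3 registers suffice: a=2, i=1, j=1, d=2, n=1, h=3, b=2, g=3, c=1, l=3. Each listed conflict is separated.

3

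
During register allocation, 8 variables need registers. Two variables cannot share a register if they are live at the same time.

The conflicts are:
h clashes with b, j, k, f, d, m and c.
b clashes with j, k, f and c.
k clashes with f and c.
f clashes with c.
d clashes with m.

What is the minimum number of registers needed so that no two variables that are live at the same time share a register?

5

h, b, k, f, c are mutually in conflict, so at least 5 registers are needed.
5 registers suffice: h=1, b=2, j=3, k=4, f=5, d=3, m=2, c=3. Each listed conflict is separated.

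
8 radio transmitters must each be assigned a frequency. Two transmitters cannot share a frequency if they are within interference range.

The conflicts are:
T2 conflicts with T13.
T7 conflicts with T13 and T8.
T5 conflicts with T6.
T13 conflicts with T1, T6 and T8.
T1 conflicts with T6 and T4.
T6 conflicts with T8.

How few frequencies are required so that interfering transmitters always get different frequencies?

3

T7, T13, T8 pairwise conflict, so at least 3 frequencies are needed.
3 frequencies suffice: T2=2, T7=2, T5=1, T13=1, T1=3, T6=2, T4=1, T8=3. No two conflicting transmitters share a frequency.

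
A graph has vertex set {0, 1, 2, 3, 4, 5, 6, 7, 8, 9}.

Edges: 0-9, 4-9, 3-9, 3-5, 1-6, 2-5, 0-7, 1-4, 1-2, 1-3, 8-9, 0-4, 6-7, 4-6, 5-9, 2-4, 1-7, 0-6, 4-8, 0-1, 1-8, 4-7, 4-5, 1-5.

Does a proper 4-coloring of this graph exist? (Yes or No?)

0, 1, 4, 6, 7 are pairwise adjacent (a clique of size 5), so at least 5 colors are needed.
So 4 colors are not enough.

No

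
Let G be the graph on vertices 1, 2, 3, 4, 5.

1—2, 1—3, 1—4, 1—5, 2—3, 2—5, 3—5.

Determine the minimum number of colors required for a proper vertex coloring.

4

1, 2, 3, 5 form a clique, so at least 4 colors are needed.
4 colors suffice: color a → {1}; color b → {4, 5}; color c → {3}; color d → {2}. Every edge joins two different colors.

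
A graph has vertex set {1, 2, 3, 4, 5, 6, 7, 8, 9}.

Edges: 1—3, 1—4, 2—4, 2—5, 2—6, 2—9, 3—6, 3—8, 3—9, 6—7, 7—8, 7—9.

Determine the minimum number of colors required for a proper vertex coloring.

The cycle 4-2-9-3-1-4 has odd length 5, so it cannot be 2-colored; at least 3 colors are needed.
One proper 3-coloring: 1=c, 2=a, 3=a, 4=b, 5=b, 6=b, 7=a, 8=b, 9=b. Each edge has distinct colors on its endpoints.

3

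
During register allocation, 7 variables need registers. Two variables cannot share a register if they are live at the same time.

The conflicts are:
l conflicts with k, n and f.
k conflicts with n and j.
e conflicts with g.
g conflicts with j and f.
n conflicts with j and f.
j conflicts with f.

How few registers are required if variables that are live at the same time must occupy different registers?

3

k, n, j all conflict with each other, so at least 3 registers are needed.
Using 3 registers: l=2, k=3, e=2, g=1, n=1, j=2, f=3. No two conflicting variables share a register.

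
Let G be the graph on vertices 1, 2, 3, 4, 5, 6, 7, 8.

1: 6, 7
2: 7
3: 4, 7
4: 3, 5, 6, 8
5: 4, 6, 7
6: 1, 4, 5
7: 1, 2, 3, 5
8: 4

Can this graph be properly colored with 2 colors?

4, 5, 6 are pairwise adjacent, so at least 3 colors are needed.
So 2 colors are not enough.

No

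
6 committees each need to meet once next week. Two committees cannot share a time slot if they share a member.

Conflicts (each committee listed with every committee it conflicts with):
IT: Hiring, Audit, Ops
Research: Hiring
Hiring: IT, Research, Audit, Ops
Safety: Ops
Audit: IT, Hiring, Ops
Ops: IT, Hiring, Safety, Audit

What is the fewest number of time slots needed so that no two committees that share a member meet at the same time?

IT, Hiring, Audit, Ops all conflict with each other, so at least 4 time slots are needed.
4 time slots suffice: time slot 1 → {Research, Ops}; time slot 2 → {Hiring, Safety}; time slot 3 → {Audit}; time slot 4 → {IT}. Each listed conflict is separated.

4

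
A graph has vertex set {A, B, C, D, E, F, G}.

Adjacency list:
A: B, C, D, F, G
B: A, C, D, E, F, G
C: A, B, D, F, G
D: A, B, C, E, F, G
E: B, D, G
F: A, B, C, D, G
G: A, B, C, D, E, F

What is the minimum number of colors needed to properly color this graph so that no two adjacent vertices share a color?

A, B, C, D, F, G are pairwise adjacent (a clique of size 6), so at least 6 colors are needed.
One proper 6-coloring: A=6, B=1, C=5, D=3, E=4, F=4, G=2. Each edge has distinct colors on its endpoints.

6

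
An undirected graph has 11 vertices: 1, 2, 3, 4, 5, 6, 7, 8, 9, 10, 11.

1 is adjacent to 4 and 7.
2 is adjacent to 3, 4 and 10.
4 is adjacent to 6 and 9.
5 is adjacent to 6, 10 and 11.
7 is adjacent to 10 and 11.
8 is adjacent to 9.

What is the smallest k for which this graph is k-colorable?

The cycle 1-7-10-2-4-1 has odd length 5, so it cannot be 2-colored; at least 3 colors are needed.
One proper 3-coloring: 1=c, 2=b, 3=a, 4=a, 5=b, 6=c, 7=b, 8=a, 9=b, 10=a, 11=a. Every edge joins two different colors.

3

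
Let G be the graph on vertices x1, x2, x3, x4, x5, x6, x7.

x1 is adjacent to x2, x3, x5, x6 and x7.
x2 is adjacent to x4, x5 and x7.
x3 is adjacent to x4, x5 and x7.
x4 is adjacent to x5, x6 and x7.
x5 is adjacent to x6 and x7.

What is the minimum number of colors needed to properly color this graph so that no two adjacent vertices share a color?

x3, x4, x5, x7 are pairwise adjacent (a clique of size 4), so at least 4 colors are needed.
One proper 4-coloring: x1=green, x2=yellow, x3=yellow, x4=green, x5=red, x6=blue, x7=blue. No two adjacent vertices share a color.

4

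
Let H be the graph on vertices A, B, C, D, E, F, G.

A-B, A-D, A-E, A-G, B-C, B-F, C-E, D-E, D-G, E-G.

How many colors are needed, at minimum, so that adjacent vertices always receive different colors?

4

A, D, E, G form a clique, so at least 4 colors are needed.
4 colors suffice: color red → {A, C, F}; color blue → {B, E}; color green → {D}; color yellow → {G}. No two adjacent vertices share a color.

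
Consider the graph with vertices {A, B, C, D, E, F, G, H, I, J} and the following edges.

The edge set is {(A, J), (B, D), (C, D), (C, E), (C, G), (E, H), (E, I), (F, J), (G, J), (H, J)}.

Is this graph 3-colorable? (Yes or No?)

The chromatic number is 3. The cycle E-C-G-J-H-E has odd length 5, so it cannot be 2-colored; at least 3 colors are needed.
One proper 3-coloring: A=blue, B=blue, C=blue, D=red, E=red, F=blue, G=green, H=blue, I=blue, J=red.
That is already a proper 3-coloring.

Yes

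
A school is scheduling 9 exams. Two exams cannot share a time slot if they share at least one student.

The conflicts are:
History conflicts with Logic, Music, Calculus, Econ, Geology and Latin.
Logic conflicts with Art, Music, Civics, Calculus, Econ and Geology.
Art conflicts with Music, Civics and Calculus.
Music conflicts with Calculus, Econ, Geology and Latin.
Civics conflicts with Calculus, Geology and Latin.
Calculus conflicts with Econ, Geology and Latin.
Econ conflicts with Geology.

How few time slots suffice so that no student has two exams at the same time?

6

History, Logic, Music, Calculus, Econ, Geology all conflict with each other, so at least 6 time slots are needed.
6 time slots suffice: time slot 1 → {Calculus}; time slot 2 → {Music, Civics}; time slot 3 → {Logic, Latin}; time slot 4 → {History, Art}; time slot 5 → {Geology}; time slot 6 → {Econ}. Each listed conflict is separated.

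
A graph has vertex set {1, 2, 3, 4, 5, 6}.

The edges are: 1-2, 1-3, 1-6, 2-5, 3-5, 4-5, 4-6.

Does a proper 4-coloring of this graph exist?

The chromatic number is 3. The cycle 6-1-3-5-4-6 has odd length 5, so it cannot be 2-colored; at least 3 colors are needed.
One proper 3-coloring: 1=a, 2=b, 3=b, 4=c, 5=a, 6=b.
Since 4 ≥ 3, a proper 4-coloring certainly exists.

Yes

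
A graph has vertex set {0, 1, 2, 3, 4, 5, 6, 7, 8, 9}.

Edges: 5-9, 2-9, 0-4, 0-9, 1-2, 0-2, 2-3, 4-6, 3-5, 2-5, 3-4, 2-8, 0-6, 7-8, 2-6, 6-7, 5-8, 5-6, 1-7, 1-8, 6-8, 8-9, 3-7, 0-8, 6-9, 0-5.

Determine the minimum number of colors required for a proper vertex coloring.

0, 2, 5, 6, 8, 9 are pairwise adjacent (a clique of size 6), so at least 6 colors are needed.
6 colors suffice: 0=e, 1=a, 2=c, 3=a, 4=b, 5=d, 6=a, 7=c, 8=b, 9=f. No two adjacent vertices share a color.

6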